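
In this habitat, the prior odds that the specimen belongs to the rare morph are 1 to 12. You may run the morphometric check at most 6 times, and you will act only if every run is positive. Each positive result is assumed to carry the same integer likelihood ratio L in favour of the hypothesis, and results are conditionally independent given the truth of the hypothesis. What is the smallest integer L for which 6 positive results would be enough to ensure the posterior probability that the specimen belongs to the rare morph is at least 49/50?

Prior odds = 1/12.
Target odds = 0.98/0.02 = 49.
Need L⁶ ≥ 49 ÷ (1/12) = 588.
2⁶ = 64 < 588 ≤ 729 = 3⁶, so L = 3.

3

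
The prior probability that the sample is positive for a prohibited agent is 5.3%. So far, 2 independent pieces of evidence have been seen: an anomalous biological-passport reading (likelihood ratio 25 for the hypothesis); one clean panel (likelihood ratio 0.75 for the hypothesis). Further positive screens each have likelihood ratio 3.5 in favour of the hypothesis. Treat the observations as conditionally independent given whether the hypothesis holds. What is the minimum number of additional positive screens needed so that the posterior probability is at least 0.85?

Prior odds = 0.053/0.947 = 53/947.
Combined Bayes factor of the evidence already in hand = 25 × 0.75 = 18.75.
Odds after that evidence = (53/947) × 18.75 = 3975/3788.
Target odds = 0.85/0.15 = 17/3.
Need 3.5ⁿ ≥ 17/3 ÷ (3975/3788) = 64396/11925.
3.5¹ = 3.5 falls short of 64396/11925 but 3.5² = 12.25 reaches it, so n = 2.

2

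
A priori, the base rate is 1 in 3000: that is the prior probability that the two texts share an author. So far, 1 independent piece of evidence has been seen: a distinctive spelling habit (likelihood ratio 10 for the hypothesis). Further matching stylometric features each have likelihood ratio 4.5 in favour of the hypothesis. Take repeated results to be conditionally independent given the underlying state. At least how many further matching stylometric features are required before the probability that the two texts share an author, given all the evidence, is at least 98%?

7

Prior odds = (1/3000)/(2999/3000) = 1/2999.
Bayes factor of the evidence already in hand = 10.
Odds after that evidence = (1/2999) × 10 = 10/2999.
Target odds = 0.98/0.02 = 49.
Need 4.5ⁿ ≥ 49 ÷ (10/2999) = 14695.1.
4.5⁶ = 8303.765625 falls short of 14695.1 but 4.5⁷ = 4782969/128 reaches it, so n = 7.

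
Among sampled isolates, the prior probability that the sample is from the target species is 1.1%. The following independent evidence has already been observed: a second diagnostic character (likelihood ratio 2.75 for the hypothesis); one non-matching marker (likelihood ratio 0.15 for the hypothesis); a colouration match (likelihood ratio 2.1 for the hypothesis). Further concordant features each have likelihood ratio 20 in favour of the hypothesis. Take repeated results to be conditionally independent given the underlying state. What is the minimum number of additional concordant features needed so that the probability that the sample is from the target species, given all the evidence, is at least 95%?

Prior odds = 0.011/0.989 = 11/989.
Combined Bayes factor of the evidence already in hand = 2.75 × 0.15 × 2.1 = 0.86625.
Odds after that evidence = (11/989) × 0.86625 = 7623/791200.
Target odds = 0.95/0.05 = 19.
Need 20ⁿ ≥ 19 ÷ (7623/791200) = 15032800/7623.
20² = 400 falls short of 15032800/7623 but 20³ = 8000 reaches it, so n = 3.

3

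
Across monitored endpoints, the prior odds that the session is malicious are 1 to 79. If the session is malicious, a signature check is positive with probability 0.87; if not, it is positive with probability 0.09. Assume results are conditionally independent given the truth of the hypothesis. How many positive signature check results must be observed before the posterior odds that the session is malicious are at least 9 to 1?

Prior odds = 1/79.
Likelihood ratio of a positive = 0.87/0.09 = 29/3.
Target odds = 9.
Require (29/3)ⁿ ≥ 9 ÷ (1/79) = 711.
(29/3)² = 841/9 falls short of 711 but (29/3)³ = 24389/27 reaches it, so n = 3.

3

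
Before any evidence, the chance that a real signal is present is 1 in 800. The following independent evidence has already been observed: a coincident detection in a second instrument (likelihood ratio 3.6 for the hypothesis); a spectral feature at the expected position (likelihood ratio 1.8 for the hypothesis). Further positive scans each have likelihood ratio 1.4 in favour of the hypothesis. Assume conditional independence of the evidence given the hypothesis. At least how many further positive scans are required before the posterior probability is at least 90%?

21

Prior odds = 0.00125/0.99875 = 1/799.
Combined Bayes factor of the evidence already in hand = 3.6 × 1.8 = 6.48.
Odds after that evidence = (1/799) × 6.48 = 162/19975.
Target odds = 0.9/0.1 = 9.
Need 1.4ⁿ ≥ 9 ÷ (162/19975) = 19975/18.
1.4²⁰ ≈836.683 falls short of 19975/18 but 1.4²¹ ≈1171.36 reaches it, so n = 21.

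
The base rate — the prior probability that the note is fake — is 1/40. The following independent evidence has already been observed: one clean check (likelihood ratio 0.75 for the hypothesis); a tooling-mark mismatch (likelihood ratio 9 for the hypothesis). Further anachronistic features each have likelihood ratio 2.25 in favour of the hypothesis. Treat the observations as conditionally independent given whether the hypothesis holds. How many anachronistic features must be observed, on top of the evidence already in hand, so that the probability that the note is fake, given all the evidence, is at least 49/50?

7

Prior odds = 0.025/0.975 = 1/39.
Combined Bayes factor of the evidence already in hand = 0.75 × 9 = 6.75.
Odds after that evidence = (1/39) × 6.75 = 9/52.
Target odds = 0.98/0.02 = 49.
Need 2.25ⁿ ≥ 49 ÷ (9/52) = 2548/9.
2.25⁶ = 531441/4096 falls short of 2548/9 but 2.25⁷ = 4782969/16384 reaches it, so n = 7.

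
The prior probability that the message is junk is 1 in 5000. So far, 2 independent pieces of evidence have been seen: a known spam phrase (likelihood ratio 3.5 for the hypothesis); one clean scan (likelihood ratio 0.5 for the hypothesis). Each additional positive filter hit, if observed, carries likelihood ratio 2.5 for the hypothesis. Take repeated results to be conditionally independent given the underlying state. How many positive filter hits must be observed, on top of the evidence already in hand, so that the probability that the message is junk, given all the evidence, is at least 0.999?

Prior odds = 0.0002/0.9998 = 1/4999.
Combined Bayes factor of the evidence already in hand = 3.5 × 0.5 = 1.75.
Odds after that evidence = (1/4999) × 1.75 = 7/19996.
Target odds = 0.999/0.001 = 999.
Need 2.5ⁿ ≥ 999 ÷ (7/19996) = 19976004/7.
2.5¹⁶ ≈2.32831e+06 falls short of 19976004/7 but 2.5¹⁷ ≈5.82077e+06 reaches it, so n = 17.

17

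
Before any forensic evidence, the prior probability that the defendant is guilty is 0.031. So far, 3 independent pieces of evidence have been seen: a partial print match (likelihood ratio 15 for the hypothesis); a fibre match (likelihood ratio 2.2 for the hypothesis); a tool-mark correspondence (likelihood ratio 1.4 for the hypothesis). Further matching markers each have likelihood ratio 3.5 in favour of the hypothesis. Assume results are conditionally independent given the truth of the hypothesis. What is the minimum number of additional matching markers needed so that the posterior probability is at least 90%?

Prior odds = 0.031/0.969 = 31/969.
Combined Bayes factor of the evidence already in hand = 15 × 2.2 × 1.4 = 46.2.
Odds after that evidence = (31/969) × 46.2 = 2387/1615.
Target odds = 0.9/0.1 = 9.
Need 3.5ⁿ ≥ 9 ÷ (2387/1615) = 14535/2387.
3.5¹ = 3.5 falls short of 14535/2387 but 3.5² = 12.25 reaches it, so n = 2.

2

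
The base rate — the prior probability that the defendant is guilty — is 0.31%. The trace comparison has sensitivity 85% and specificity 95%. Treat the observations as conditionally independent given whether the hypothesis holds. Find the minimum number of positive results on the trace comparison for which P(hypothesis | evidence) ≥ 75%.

Prior odds: 0.0031 ÷ 0.9969 = 31/9969.
False-positive rate = 1 − 0.95 = 0.05; likelihood ratio of a positive = 0.85/0.05 = 17.
Target odds: 0.75 ÷ 0.25 = 3.
Require 17ⁿ ≥ 3 ÷ (31/9969) = 29907/31.
17² = 289 falls short of 29907/31 but 17³ = 4913 reaches it, so n = 3.

3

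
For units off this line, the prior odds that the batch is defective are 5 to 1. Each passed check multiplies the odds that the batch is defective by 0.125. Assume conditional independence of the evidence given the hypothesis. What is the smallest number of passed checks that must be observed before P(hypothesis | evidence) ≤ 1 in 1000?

5

Prior odds = 5.
Likelihood ratio per passed check = 0.125.
Target posterior odds = 0.001/0.999 = 1/999.
Need 5 × 0.125ⁿ ≤ 1/999, i.e. 0.125ⁿ ≤ 1/4995.
0.125⁴ = 1/4096 is still above 1/4995 but 0.125⁵ = 1/32768 is at or below it, so n = 5.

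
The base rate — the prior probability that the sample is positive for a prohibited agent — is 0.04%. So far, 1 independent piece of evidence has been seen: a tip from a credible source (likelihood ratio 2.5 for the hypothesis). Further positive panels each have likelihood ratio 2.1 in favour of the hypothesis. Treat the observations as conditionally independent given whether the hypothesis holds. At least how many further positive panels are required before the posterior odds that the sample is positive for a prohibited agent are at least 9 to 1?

13

Prior odds = 0.0004/0.9996 = 1/2499.
Bayes factor of the evidence already in hand = 2.5.
Odds after that evidence = (1/2499) × 2.5 = 5/4998.
Target odds = 9.
Need 2.1ⁿ ≥ 9 ÷ (5/4998) = 8996.4.
2.1¹² ≈7355.83 falls short of 8996.4 but 2.1¹³ ≈15447.2 reaches it, so n = 13.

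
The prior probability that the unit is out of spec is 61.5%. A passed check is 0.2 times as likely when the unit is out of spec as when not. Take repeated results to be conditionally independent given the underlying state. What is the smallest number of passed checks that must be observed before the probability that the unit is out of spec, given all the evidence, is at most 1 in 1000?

Prior odds = 0.615/0.385 = 123/77.
Likelihood ratio per passed check = 0.2.
Target posterior odds = 0.001/0.999 = 1/999.
Require 0.2ⁿ ≤ 1/999 ÷ (123/77) = 77/122877.
0.2⁴ = 0.0016 is still above 77/122877 but 0.2⁵ = 0.00032 is at or below it, so n = 5.

5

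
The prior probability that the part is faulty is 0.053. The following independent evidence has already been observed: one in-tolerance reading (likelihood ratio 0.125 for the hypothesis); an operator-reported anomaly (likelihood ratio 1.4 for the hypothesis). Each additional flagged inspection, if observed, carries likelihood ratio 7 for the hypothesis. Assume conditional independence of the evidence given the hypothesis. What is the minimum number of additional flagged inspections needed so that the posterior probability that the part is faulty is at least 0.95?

Prior odds = 0.053/0.947 = 53/947.
Combined Bayes factor of the evidence already in hand = 0.125 × 1.4 = 0.175.
Odds after that evidence = (53/947) × 0.175 = 371/37880.
Target odds = 0.95/0.05 = 19.
Need 7ⁿ ≥ 19 ÷ (371/37880) = 719720/371.
7³ = 343 falls short of 719720/371 but 7⁴ = 2401 reaches it, so n = 4.

4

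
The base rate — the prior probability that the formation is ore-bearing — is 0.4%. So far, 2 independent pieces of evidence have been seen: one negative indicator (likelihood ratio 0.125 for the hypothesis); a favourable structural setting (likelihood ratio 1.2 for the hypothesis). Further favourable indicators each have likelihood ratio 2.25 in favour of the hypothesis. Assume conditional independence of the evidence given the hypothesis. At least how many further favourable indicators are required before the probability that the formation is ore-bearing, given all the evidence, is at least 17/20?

Prior odds = 0.004/0.996 = 1/249.
Combined Bayes factor of the evidence already in hand = 0.125 × 1.2 = 0.15.
Odds after that evidence = (1/249) × 0.15 = 1/1660.
Target odds = 0.85/0.15 = 17/3.
Need 2.25ⁿ ≥ 17/3 ÷ (1/1660) = 28220/3.
2.25¹¹ ≈7481.83 falls short of 28220/3 but 2.25¹² ≈16834.1 reaches it, so n = 12.

12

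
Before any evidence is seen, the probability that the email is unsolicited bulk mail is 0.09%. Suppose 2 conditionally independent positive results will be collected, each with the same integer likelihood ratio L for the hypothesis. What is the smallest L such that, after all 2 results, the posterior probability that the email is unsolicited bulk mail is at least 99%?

332

Prior odds = 0.0009/0.9991 = 9/9991.
Target odds = 0.99/0.01 = 99.
Need L² ≥ 99 ÷ (9/9991) = 109901.
331² = 109561 < 109901 ≤ 110224 = 332², so L = 332.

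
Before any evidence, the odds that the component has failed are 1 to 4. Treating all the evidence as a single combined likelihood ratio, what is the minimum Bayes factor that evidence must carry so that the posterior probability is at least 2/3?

Prior odds = 0.25.
Target odds = (2/3)/(1/3) = 2.
Required Bayes factor = 2 ÷ 0.25 = 8.

8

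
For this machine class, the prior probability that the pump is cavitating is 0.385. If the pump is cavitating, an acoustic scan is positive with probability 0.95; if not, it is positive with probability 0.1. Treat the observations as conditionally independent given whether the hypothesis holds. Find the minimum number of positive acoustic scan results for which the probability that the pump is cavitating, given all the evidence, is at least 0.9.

2

Prior odds: 0.385 ÷ 0.615 = 77/123.
Likelihood ratio of a positive = 0.95/0.1 = 9.5.
Target posterior odds = 0.9/0.1 = 9.
Need (77/123) × 9.5ⁿ ≥ 9, i.e. 9.5ⁿ ≥ 1107/77.
9.5¹ = 9.5 falls short of 1107/77 but 9.5² = 90.25 reaches it, so n = 2.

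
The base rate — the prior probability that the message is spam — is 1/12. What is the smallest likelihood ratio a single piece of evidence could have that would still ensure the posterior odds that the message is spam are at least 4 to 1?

44

Prior odds = (1/12)/(11/12) = 1/11.
Target odds = 4.
Required Bayes factor = 4 ÷ (1/11) = 44.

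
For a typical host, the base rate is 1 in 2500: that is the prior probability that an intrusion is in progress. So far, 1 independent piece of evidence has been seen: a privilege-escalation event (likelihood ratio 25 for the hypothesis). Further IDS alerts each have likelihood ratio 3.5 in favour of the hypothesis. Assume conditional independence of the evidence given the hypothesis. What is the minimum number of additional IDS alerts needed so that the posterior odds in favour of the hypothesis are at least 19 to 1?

7

Prior odds = 0.0004/0.9996 = 1/2499.
Bayes factor of the evidence already in hand = 25.
Odds after that evidence = (1/2499) × 25 = 25/2499.
Target odds = 19.
Need 3.5ⁿ ≥ 19 ÷ (25/2499) = 1899.24.
3.5⁶ = 1838.265625 falls short of 1899.24 but 3.5⁷ = 823543/128 reaches it, so n = 7.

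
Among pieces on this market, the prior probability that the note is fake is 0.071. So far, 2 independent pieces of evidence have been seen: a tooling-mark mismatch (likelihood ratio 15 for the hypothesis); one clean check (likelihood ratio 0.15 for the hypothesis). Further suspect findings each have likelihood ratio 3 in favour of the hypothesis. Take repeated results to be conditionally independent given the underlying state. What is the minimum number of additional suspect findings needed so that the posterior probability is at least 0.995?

7

Prior odds = 0.071/0.929 = 71/929.
Combined Bayes factor of the evidence already in hand = 15 × 0.15 = 2.25.
Odds after that evidence = (71/929) × 2.25 = 639/3716.
Target odds = 0.995/0.005 = 199.
Need 3ⁿ ≥ 199 ÷ (639/3716) = 739484/639.
3⁶ = 729 falls short of 739484/639 but 3⁷ = 2187 reaches it, so n = 7.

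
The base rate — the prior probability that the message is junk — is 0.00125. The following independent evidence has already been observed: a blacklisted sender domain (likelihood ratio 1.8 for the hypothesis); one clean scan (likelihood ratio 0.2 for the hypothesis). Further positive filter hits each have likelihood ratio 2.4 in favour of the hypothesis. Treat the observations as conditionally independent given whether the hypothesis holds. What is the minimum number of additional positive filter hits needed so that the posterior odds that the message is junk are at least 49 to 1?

Prior odds = 0.00125/0.99875 = 1/799.
Combined Bayes factor of the evidence already in hand = 1.8 × 0.2 = 0.36.
Odds after that evidence = (1/799) × 0.36 = 9/19975.
Target odds = 49.
Need 2.4ⁿ ≥ 49 ÷ (9/19975) = 978775/9.
2.4¹³ ≈87648.8 falls short of 978775/9 but 2.4¹⁴ ≈210357 reaches it, so n = 14.

14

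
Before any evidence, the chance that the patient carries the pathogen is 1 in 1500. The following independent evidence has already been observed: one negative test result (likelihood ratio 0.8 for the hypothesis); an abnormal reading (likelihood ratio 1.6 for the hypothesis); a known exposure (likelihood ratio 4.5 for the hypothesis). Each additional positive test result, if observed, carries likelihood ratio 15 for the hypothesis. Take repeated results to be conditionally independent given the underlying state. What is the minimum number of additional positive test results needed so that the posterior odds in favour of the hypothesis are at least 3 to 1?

Prior odds = (1/1500)/(1499/1500) = 1/1499.
Combined Bayes factor of the evidence already in hand = 0.8 × 1.6 × 4.5 = 5.76.
Odds after that evidence = (1/1499) × 5.76 = 144/37475.
Target odds = 3.
Need 15ⁿ ≥ 3 ÷ (144/37475) = 37475/48.
15² = 225 falls short of 37475/48 but 15³ = 3375 reaches it, so n = 3.

3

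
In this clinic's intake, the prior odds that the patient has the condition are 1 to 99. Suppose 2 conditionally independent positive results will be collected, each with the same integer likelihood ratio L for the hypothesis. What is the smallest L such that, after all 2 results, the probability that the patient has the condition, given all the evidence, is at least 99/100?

Prior odds = 1/99.
Target odds = 0.99/0.01 = 99.
Need L² ≥ 99 ÷ (1/99) = 9801.
98² = 9604 < 9801 ≤ 9801 = 99², so L = 99.

99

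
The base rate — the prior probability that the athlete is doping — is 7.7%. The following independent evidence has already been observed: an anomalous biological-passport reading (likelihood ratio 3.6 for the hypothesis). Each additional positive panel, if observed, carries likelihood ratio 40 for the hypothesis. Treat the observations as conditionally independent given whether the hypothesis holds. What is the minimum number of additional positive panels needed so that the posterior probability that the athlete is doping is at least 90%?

Prior odds = 0.077/0.923 = 77/923.
Bayes factor of the evidence already in hand = 3.6.
Odds after that evidence = (77/923) × 3.6 = 1386/4615.
Target odds = 0.9/0.1 = 9.
Need 40ⁿ ≥ 9 ÷ (1386/4615) = 4615/154.
40¹ = 40, which meets the required 4615/154; so n = 1.

1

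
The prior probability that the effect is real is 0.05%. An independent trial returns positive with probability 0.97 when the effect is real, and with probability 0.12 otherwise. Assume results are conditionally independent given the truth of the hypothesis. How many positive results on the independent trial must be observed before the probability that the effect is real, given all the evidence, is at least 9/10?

Prior odds: 0.0005 ÷ 0.9995 = 1/1999.
Likelihood ratio of a positive result = 0.97/0.12 = 97/12.
Target posterior odds = 0.9/0.1 = 9.
Need (1/1999) × (97/12)ⁿ ≥ 9, i.e. (97/12)ⁿ ≥ 17991.
(97/12)⁴ = 88529281/20736 falls short of 17991 but (97/12)⁵ ≈34510.6 reaches it, so n = 5.

5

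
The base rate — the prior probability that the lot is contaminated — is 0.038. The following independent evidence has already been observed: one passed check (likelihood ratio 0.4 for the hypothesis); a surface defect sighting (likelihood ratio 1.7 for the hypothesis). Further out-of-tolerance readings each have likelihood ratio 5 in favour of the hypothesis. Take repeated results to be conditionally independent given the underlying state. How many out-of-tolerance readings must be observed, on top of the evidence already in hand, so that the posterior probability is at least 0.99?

6

Prior odds = 0.038/0.962 = 19/481.
Combined Bayes factor of the evidence already in hand = 0.4 × 1.7 = 0.68.
Odds after that evidence = (19/481) × 0.68 = 323/12025.
Target odds = 0.99/0.01 = 99.
Need 5ⁿ ≥ 99 ÷ (323/12025) = 1190475/323.
5⁵ = 3125 falls short of 1190475/323 but 5⁶ = 15625 reaches it, so n = 6.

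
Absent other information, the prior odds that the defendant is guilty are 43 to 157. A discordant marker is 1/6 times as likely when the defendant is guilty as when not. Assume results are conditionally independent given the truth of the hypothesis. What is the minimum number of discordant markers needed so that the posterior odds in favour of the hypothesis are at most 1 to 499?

3

Prior odds = 43/157.
Likelihood ratio per discordant marker = 1/6.
Target odds = 1/499.
Require (1/6)ⁿ ≤ 1/499 ÷ (43/157) = 157/21457.
(1/6)² = 1/36 is still above 157/21457 but (1/6)³ = 1/216 is at or below it, so n = 3.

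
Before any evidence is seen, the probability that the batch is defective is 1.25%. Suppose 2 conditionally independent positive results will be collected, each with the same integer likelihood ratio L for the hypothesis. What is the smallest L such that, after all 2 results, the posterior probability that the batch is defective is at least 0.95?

39

Prior odds = 0.0125/0.9875 = 1/79.
Target odds = 0.95/0.05 = 19.
Need L² ≥ 19 ÷ (1/79) = 1501.
38² = 1444 < 1501 ≤ 1521 = 39², so L = 39.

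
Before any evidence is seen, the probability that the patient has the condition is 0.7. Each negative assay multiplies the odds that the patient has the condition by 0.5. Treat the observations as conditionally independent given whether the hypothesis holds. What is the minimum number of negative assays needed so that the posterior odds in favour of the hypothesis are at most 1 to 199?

Prior odds = 0.7/0.3 = 7/3.
Likelihood ratio per negative assay = 0.5.
Target odds = 1/199.
Require 0.5ⁿ ≤ 1/199 ÷ (7/3) = 3/1393.
0.5⁸ = 0.00390625 is still above 3/1393 but 0.5⁹ = 0.001953125 is at or below it, so n = 9.

9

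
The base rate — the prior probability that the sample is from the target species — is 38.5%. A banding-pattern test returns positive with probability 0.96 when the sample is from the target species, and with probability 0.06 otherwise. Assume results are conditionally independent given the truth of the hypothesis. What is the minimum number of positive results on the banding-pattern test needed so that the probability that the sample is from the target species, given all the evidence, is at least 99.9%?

3

Prior odds = 0.385/0.615 = 77/123.
Likelihood ratio of a positive result = 0.96/0.06 = 16.
Target posterior odds = 0.999/0.001 = 999.
Require 16ⁿ ≥ 999 ÷ (77/123) = 122877/77.
16² = 256 falls short of 122877/77 but 16³ = 4096 reaches it, so n = 3.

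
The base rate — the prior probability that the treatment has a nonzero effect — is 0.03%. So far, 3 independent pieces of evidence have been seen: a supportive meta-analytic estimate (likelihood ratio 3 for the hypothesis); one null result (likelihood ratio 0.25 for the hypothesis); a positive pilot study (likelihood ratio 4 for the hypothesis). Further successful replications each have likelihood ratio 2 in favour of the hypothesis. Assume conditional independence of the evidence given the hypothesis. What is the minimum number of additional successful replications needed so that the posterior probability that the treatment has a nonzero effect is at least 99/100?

Prior odds = 0.0003/0.9997 = 3/9997.
Combined Bayes factor of the evidence already in hand = 3 × 0.25 × 4 = 3.
Odds after that evidence = (3/9997) × 3 = 9/9997.
Target odds = 0.99/0.01 = 99.
Need 2ⁿ ≥ 99 ÷ (9/9997) = 109967.
2¹⁶ = 65536 falls short of 109967 but 2¹⁷ = 131072 reaches it, so n = 17.

17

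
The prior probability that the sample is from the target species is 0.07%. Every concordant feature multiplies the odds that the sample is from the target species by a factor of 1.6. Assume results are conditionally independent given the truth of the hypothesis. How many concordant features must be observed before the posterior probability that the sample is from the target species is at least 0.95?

22

Prior odds: 0.0007 ÷ 0.9993 = 7/9993.
Likelihood ratio per concordant feature = 1.6.
Target posterior odds = 0.95/0.05 = 19.
Need (7/9993) × 1.6ⁿ ≥ 19, i.e. 1.6ⁿ ≥ 189867/7.
1.6²¹ ≈19342.8 falls short of 189867/7 but 1.6²² ≈30948.5 reaches it, so n = 22.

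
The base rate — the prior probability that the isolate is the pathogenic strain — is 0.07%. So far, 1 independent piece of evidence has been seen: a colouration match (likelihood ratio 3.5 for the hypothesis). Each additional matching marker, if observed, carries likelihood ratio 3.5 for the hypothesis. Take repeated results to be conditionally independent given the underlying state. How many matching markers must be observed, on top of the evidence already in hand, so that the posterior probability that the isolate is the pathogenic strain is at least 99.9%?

Prior odds = 0.0007/0.9993 = 7/9993.
Bayes factor of the evidence already in hand = 3.5.
Odds after that evidence = (7/9993) × 3.5 = 49/19986.
Target odds = 0.999/0.001 = 999.
Need 3.5ⁿ ≥ 999 ÷ (49/19986) = 19966014/49.
3.5¹⁰ = 282475249/1024 falls short of 19966014/49 but 3.5¹¹ ≈965492 reaches it, so n = 11.

11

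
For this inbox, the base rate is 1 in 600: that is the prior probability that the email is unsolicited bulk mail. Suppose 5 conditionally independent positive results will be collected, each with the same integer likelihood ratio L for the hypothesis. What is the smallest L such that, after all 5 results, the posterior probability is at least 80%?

Prior odds = (1/600)/(599/600) = 1/599.
Target odds = 0.8/0.2 = 4.
Need L⁵ ≥ 4 ÷ (1/599) = 2396.
4⁵ = 1024 < 2396 ≤ 3125 = 5⁵, so L = 5.

5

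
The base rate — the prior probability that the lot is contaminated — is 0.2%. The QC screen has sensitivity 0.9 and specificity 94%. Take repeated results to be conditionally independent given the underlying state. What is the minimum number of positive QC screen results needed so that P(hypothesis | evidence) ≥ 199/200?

Prior odds = 0.002/0.998 = 1/499.
False-positive rate = 1 − 0.94 = 0.06; likelihood ratio of a positive = 0.9/0.06 = 15.
Target posterior odds = 0.995/0.005 = 199.
Require 15ⁿ ≥ 199 ÷ (1/499) = 99301.
15⁴ = 50625 falls short of 99301 but 15⁵ = 759375 reaches it, so n = 5.

5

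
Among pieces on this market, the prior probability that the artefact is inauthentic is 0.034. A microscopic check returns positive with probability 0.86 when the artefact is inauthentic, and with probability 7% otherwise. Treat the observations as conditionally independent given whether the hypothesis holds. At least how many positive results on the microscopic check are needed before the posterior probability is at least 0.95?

Prior odds = 0.034/0.966 = 17/483.
Likelihood ratio of a positive result = 0.86/0.07 = 86/7.
Target posterior odds = 0.95/0.05 = 19.
Need (17/483) × (86/7)ⁿ ≥ 19, i.e. (86/7)ⁿ ≥ 9177/17.
(86/7)² = 7396/49 falls short of 9177/17 but (86/7)³ = 636056/343 reaches it, so n = 3.

3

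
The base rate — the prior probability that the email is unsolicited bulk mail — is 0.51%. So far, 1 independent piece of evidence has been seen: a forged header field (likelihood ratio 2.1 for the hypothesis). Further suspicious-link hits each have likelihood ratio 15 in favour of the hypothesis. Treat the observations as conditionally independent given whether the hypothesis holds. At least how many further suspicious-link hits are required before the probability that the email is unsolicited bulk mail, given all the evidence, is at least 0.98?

4

Prior odds = 0.0051/0.9949 = 51/9949.
Bayes factor of the evidence already in hand = 2.1.
Odds after that evidence = (51/9949) × 2.1 = 1071/99490.
Target odds = 0.98/0.02 = 49.
Need 15ⁿ ≥ 49 ÷ (1071/99490) = 696430/153.
15³ = 3375 falls short of 696430/153 but 15⁴ = 50625 reaches it, so n = 4.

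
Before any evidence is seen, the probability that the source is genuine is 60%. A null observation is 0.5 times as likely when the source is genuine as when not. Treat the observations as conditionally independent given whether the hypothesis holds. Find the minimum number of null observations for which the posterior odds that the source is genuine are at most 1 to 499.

Prior odds = 0.6/0.4 = 1.5.
Likelihood ratio per null observation = 0.5.
Target odds = 1/499.
Need 1.5 × 0.5ⁿ ≤ 1/499, i.e. 0.5ⁿ ≤ 2/1497.
0.5⁹ = 0.001953125 is still above 2/1497 but 0.5¹⁰ = 1/1024 is at or below it, so n = 10.

10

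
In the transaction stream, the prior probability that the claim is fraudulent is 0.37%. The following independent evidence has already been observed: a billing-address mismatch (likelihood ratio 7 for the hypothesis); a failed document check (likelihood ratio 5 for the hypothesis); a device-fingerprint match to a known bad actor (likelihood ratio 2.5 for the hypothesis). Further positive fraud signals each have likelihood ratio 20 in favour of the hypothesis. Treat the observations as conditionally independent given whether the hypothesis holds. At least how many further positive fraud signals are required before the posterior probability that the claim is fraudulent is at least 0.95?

Prior odds = 0.0037/0.9963 = 37/9963.
Combined Bayes factor of the evidence already in hand = 7 × 5 × 2.5 = 87.5.
Odds after that evidence = (37/9963) × 87.5 = 6475/19926.
Target odds = 0.95/0.05 = 19.
Need 20ⁿ ≥ 19 ÷ (6475/19926) = 378594/6475.
20¹ = 20 falls short of 378594/6475 but 20² = 400 reaches it, so n = 2.

2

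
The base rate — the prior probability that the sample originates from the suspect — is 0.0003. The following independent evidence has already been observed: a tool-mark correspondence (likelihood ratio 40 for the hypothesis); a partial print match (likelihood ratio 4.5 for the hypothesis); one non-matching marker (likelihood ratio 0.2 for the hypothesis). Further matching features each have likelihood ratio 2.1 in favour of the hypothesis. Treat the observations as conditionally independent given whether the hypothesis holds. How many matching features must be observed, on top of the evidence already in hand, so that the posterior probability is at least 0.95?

Prior odds = 0.0003/0.9997 = 3/9997.
Combined Bayes factor of the evidence already in hand = 40 × 4.5 × 0.2 = 36.
Odds after that evidence = (3/9997) × 36 = 108/9997.
Target odds = 0.95/0.05 = 19.
Need 2.1ⁿ ≥ 19 ÷ (108/9997) = 189943/108.
2.1¹⁰ ≈1667.99 falls short of 189943/108 but 2.1¹¹ ≈3502.78 reaches it, so n = 11.

11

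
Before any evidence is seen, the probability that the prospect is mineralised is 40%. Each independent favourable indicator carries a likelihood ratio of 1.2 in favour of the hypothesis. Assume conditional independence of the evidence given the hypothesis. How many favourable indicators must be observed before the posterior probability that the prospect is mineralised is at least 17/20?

12

Prior odds = 0.4/0.6 = 2/3.
Likelihood ratio per favourable indicator = 1.2.
Target odds: 0.85 ÷ 0.15 = 17/3.
Need (2/3) × 1.2ⁿ ≥ 17/3, i.e. 1.2ⁿ ≥ 8.5.
1.2¹¹ = 362797056/48828125 falls short of 8.5 but 1.2¹² ≈8.9161 reaches it, so n = 12.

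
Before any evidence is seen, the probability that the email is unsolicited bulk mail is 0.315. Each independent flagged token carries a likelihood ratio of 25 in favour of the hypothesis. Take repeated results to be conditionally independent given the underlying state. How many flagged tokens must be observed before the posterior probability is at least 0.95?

Prior odds = 0.315/0.685 = 63/137.
Likelihood ratio per flagged token = 25.
Target posterior odds = 0.95/0.05 = 19.
Require 25ⁿ ≥ 19 ÷ (63/137) = 2603/63.
25¹ = 25 falls short of 2603/63 but 25² = 625 reaches it, so n = 2.

2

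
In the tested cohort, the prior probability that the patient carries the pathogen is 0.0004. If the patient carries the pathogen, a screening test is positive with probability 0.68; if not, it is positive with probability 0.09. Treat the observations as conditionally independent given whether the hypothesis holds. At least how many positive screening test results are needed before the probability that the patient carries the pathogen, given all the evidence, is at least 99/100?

7

Prior odds = 0.0004/0.9996 = 1/2499.
Likelihood ratio of a positive = 0.68/0.09 = 68/9.
Target posterior odds = 0.99/0.01 = 99.
Need (1/2499) × (68/9)ⁿ ≥ 99, i.e. (68/9)ⁿ ≥ 247401.
(68/9)⁶ ≈186037 falls short of 247401 but (68/9)⁷ ≈1.40561e+06 reaches it, so n = 7.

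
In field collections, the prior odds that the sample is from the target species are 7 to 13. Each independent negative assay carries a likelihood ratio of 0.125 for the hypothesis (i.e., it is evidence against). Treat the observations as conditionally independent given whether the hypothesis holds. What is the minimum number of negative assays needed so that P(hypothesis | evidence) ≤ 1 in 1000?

4

Prior odds = 7/13.
Likelihood ratio per negative assay = 0.125.
Target odds: 0.001 ÷ 0.999 = 1/999.
Need (7/13) × 0.125ⁿ ≤ 1/999, i.e. 0.125ⁿ ≤ 13/6993.
0.125³ = 0.001953125 is still above 13/6993 but 0.125⁴ = 1/4096 is at or below it, so n = 4.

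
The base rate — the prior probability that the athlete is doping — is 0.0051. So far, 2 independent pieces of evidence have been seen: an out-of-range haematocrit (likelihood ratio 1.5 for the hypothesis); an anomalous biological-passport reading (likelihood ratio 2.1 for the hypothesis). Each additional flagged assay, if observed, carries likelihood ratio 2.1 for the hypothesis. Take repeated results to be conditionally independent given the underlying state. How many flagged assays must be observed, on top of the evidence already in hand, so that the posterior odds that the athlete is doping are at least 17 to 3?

Prior odds = 0.0051/0.9949 = 51/9949.
Combined Bayes factor of the evidence already in hand = 1.5 × 2.1 = 3.15.
Odds after that evidence = (51/9949) × 3.15 = 3213/198980.
Target odds = 17/3.
Need 2.1ⁿ ≥ 17/3 ÷ (3213/198980) = 198980/567.
2.1⁷ ≈180.109 falls short of 198980/567 but 2.1⁸ ≈378.229 reaches it, so n = 8.

8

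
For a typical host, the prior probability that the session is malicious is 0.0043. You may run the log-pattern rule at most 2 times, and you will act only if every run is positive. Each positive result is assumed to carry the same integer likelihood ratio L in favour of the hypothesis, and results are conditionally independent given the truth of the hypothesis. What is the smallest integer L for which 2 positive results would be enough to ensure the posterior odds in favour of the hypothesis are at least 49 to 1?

Prior odds = 0.0043/0.9957 = 43/9957.
Target odds = 49.
Need L² ≥ 49 ÷ (43/9957) = 487893/43.
106² = 11236 < 487893/43 ≤ 11449 = 107², so L = 107.

107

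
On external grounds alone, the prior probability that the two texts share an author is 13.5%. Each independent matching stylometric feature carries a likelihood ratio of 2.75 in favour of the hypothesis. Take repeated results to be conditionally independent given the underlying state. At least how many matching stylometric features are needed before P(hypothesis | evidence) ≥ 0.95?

5

Prior odds: 0.135 ÷ 0.865 = 27/173.
Likelihood ratio per matching stylometric feature = 2.75.
Target odds: 0.95 ÷ 0.05 = 19.
Require 2.75ⁿ ≥ 19 ÷ (27/173) = 3287/27.
2.75⁴ = 57.19140625 falls short of 3287/27 but 2.75⁵ = 161051/1024 reaches it, so n = 5.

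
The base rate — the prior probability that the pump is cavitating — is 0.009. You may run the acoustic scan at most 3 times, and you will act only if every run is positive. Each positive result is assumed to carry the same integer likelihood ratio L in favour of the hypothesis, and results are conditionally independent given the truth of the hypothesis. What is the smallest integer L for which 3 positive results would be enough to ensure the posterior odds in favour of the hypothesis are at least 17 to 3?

9

Prior odds = 0.009/0.991 = 9/991.
Target odds = 17/3.
Need L³ ≥ 17/3 ÷ (9/991) = 16847/27.
8³ = 512 < 16847/27 ≤ 729 = 9³, so L = 9.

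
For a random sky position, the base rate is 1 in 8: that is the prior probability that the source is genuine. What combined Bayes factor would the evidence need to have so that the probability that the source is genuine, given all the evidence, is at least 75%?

Prior odds = 0.125/0.875 = 1/7.
Target odds = 0.75/0.25 = 3.
Required Bayes factor = 3 ÷ (1/7) = 21.

21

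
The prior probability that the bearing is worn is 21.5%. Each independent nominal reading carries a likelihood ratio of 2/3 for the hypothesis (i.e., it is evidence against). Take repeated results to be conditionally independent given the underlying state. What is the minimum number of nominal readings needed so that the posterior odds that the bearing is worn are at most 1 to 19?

Prior odds = 0.215/0.785 = 43/157.
Likelihood ratio per nominal reading = 2/3.
Target odds = 1/19.
Require (2/3)ⁿ ≤ 1/19 ÷ (43/157) = 157/817.
(2/3)⁴ = 16/81 is still above 157/817 but (2/3)⁵ = 32/243 is at or below it, so n = 5.

5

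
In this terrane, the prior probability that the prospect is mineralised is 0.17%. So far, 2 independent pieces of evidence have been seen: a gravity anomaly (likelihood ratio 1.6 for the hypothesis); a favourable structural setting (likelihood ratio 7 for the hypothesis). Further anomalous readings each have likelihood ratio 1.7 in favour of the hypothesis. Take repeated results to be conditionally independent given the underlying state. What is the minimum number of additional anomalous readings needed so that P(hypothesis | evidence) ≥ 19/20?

Prior odds = 0.0017/0.9983 = 17/9983.
Combined Bayes factor of the evidence already in hand = 1.6 × 7 = 11.2.
Odds after that evidence = (17/9983) × 11.2 = 952/49915.
Target odds = 0.95/0.05 = 19.
Need 1.7ⁿ ≥ 19 ÷ (952/49915) = 948385/952.
1.7¹³ ≈990.458 falls short of 948385/952 but 1.7¹⁴ ≈1683.78 reaches it, so n = 14.

14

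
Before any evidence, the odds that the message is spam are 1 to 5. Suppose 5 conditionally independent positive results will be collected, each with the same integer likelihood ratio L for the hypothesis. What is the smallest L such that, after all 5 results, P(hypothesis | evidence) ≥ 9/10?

3

Prior odds = 0.2.
Target odds = 0.9/0.1 = 9.
Need L⁵ ≥ 9 ÷ 0.2 = 45.
2⁵ = 32 < 45 ≤ 243 = 3⁵, so L = 3.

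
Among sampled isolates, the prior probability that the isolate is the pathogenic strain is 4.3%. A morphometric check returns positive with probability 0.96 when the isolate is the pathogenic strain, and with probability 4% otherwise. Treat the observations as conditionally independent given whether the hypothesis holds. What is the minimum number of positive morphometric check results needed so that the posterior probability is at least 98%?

3

Prior odds = 0.043/0.957 = 43/957.
Likelihood ratio of a positive result = 0.96/0.04 = 24.
Target posterior odds = 0.98/0.02 = 49.
Need (43/957) × 24ⁿ ≥ 49, i.e. 24ⁿ ≥ 46893/43.
24² = 576 falls short of 46893/43 but 24³ = 13824 reaches it, so n = 3.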